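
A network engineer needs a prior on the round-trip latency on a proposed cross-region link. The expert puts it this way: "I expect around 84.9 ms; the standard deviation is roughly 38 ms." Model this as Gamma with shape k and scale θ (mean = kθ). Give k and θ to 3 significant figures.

For Gamma(k, scale θ): mean = kθ, variance = kθ², so CV = 1/√k.
CV = SD/mean = 38/84.9 = 0.4476, hence k = 1/CV² = 4.99.
Then θ = mean/k = 84.9/4.99 = 17.

k ≈ 4.99, θ ≈ 17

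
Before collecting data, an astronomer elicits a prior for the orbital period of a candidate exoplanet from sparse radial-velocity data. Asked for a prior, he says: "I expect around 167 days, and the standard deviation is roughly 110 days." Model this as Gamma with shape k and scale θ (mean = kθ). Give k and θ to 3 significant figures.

k ≈ 2.3, θ ≈ 72.5

For Gamma(k, scale θ): mean = kθ, variance = kθ², so CV = 1/√k.
CV = SD/mean = 110/167 = 0.6587, hence k = 1/CV² = 2.3.
Then θ = mean/k = 167/2.3 = 72.5.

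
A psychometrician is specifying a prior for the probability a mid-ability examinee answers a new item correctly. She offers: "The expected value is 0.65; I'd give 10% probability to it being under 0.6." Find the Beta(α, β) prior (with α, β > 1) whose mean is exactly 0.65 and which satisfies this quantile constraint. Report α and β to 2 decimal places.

α ≈ 98.54, β ≈ 53.06

With mean 0.65 fixed, write α = 0.65s, β = 0.35s where s = α+β.
Need P(θ < 0.6) = 0.1 under Beta(0.65s, 0.35s). Normal approximation: (q−m)/√(m(1−m)/s) ≈ z_{0.1} = -1.28, so s ≈ 0.65·0.35·(-1.28)²/(0.6−0.65)² = 149.5.
At s = 149.5: P(θ<0.6) ≈ 0.102. Adjusting to match 0.1 gives s ≈ 151.60.
So α = 0.65·151.60 ≈ 98.54, β = 0.35·151.60 ≈ 53.06.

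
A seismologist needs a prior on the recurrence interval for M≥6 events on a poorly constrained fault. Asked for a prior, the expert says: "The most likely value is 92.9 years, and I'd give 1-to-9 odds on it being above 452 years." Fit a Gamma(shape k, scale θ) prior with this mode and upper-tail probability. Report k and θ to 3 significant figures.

Gamma(k,θ) with k>1 has mode (k−1)θ, so θ = 92.9/(k−1).
Need P(X < 452) = 0.9 with θ tied to k this way. Start at k = 2, θ = 92.9: P(X<452) ≈ 0.955.
Too high — lower k to spread out. Iterating converges to k ≈ 1.71.
Then θ = 92.9/(1.71−1) ≈ 131.

k ≈ 1.71, θ ≈ 131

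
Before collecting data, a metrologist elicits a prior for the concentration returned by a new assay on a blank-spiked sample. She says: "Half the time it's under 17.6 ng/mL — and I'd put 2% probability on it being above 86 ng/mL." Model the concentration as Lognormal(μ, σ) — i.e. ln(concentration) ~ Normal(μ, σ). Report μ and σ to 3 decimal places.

μ ≈ 2.868, σ ≈ 0.772

If T ~ Lognormal(μ,σ) then ln T ~ Normal(μ,σ), so the p-quantile of ln T is μ + z_p·σ.
ln(17.6) = 2.868 and ln(86) = 4.454; z_{0.5} = 0, z_{0.98} = 2.054.
σ = (4.454 − 2.868)/(2.054 − (0)) = 0.772.
μ = 2.868 − (0)·0.772 = 2.868.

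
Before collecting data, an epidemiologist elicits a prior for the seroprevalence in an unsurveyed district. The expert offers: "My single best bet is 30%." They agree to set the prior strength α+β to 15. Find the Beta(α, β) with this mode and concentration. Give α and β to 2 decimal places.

α = 4.90, β = 10.10

For α,β > 1 the Beta mode is (α−1)/(α+β−2). With α+β = 15, the mode is (α−1)/13.
Set (α−1)/13 = 0.3 → α = 1 + 0.3·13 = 4.90.
β = 15 − α = 10.10.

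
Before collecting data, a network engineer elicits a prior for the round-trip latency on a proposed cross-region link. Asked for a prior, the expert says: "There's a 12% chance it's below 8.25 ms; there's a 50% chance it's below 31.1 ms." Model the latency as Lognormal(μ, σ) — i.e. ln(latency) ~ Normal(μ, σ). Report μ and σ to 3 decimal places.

μ ≈ 3.437, σ ≈ 1.129

If T ~ Lognormal(μ,σ) then ln T ~ Normal(μ,σ), so the p-quantile of ln T is μ + z_p·σ.
ln(8.25) = 2.11 and ln(31.1) = 3.437; z_{0.12} = -1.175, z_{0.5} = 0.
σ = (3.437 − 2.11)/(0 − (-1.175)) = 1.129.
μ = 2.11 − (-1.175)·1.129 = 3.437.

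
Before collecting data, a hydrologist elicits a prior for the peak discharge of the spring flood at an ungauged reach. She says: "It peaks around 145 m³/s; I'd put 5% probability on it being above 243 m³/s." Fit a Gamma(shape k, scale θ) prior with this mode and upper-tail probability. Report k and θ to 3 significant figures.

Gamma(k,θ) with k>1 has mode (k−1)θ, so θ = 145/(k−1).
Need P(X < 243) = 0.95 with θ tied to k this way. Start at k = 2, θ = 145: P(X<243) ≈ 0.499.
Too low — raise k to concentrate. Iterating converges to k ≈ 11.5.
Then θ = 145/(11.5−1) ≈ 13.8.

k ≈ 11.5, θ ≈ 13.8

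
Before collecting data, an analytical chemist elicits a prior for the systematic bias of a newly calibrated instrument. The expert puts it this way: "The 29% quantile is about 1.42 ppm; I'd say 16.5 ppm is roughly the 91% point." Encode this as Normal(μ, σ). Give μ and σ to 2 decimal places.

For Normal(μ,σ), the p-quantile is μ + z_p·σ. Here z_{0.29} = -0.5534, z_{0.91} = 1.341.
So 1.42 = μ − 0.5534σ and 16.5 = μ + 1.341σ.
Subtracting: σ = (16.5 − 1.42)/(1.341 − (-0.5534)) = 7.96.
Then μ = 1.42 − (-0.5534)·7.96 = 5.83.

μ = 5.83, σ = 7.96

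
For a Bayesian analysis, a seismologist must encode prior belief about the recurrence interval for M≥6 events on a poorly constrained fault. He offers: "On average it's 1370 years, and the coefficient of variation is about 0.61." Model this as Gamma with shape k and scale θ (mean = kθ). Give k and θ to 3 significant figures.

k ≈ 2.69, θ ≈ 510

For Gamma(k, scale θ): mean = kθ, variance = kθ², so CV = 1/√k.
CV = 0.61, hence k = 1/CV² = 2.69.
Then θ = mean/k = 1370/2.69 = 510.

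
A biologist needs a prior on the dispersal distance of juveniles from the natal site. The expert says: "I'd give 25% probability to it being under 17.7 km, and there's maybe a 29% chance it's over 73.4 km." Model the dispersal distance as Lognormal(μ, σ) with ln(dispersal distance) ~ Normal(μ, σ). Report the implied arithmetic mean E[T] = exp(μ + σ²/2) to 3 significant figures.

E[T] ≈ 75.6 km

If T ~ Lognormal(μ,σ) then ln T ~ Normal(μ,σ), so the p-quantile of ln T is μ + z_p·σ.
ln(17.7) = 2.874 and ln(73.4) = 4.296; z_{0.25} = -0.6745, z_{0.71} = 0.5534.
σ = (4.296 − 2.874)/(0.5534 − (-0.6745)) = 1.158.
μ = 2.874 − (-0.6745)·1.158 = 3.655.
E[T] = exp(μ + σ²/2) = exp(3.655 + 0.6709) = 75.6 km.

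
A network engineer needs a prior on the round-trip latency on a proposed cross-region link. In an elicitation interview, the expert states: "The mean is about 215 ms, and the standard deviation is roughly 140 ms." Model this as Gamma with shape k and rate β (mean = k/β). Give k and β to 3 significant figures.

k ≈ 2.36, β ≈ 0.011

For Gamma(k, rate β): mean = k/β, variance = k/β², so CV = 1/√k.
CV = SD/mean = 140/215 = 0.6512, hence k = 1/CV² = 2.36.
Then β = k/mean = 2.36/215 = 0.011.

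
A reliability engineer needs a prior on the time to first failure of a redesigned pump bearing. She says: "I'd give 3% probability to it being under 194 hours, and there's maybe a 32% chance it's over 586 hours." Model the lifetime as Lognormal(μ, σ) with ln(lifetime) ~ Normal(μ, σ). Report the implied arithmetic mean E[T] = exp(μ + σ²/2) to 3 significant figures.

E[T] ≈ 525 hours

If T ~ Lognormal(μ,σ) then ln T ~ Normal(μ,σ), so the p-quantile of ln T is μ + z_p·σ.
ln(194) = 5.268 and ln(586) = 6.373; z_{0.03} = -1.881, z_{0.68} = 0.4677.
σ = (6.373 − 5.268)/(0.4677 − (-1.881)) = 0.471.
μ = 5.268 − (-1.881)·0.471 = 6.153.
E[T] = exp(μ + σ²/2) = exp(6.153 + 0.1108) = 525 hours.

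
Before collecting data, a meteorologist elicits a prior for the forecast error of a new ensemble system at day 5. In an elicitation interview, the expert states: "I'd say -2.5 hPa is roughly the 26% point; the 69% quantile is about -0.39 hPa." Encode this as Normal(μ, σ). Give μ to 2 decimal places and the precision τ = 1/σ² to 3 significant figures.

For Normal(μ,σ), the p-quantile is μ + z_p·σ. Here z_{0.26} = -0.6433, z_{0.69} = 0.4959.
So -2.5 = μ − 0.6433σ and -0.39 = μ + 0.4959σ.
Subtracting: σ = (-0.39 − -2.5)/(0.4959 − (-0.6433)) = 1.85.
Then μ = -2.5 − (-0.6433)·1.85 = -1.31.
Precision τ = 1/σ² = 1/1.852² = 0.291.

μ = -1.31, τ = 0.291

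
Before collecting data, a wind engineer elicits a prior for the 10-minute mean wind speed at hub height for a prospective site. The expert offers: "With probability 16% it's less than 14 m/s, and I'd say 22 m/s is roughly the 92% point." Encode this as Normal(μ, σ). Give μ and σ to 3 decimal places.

μ = 17.316, σ = 3.334

For Normal(μ,σ), the p-quantile is μ + z_p·σ. Here z_{0.16} = -0.9945, z_{0.92} = 1.405.
So 14 = μ − 0.9945σ and 22 = μ + 1.405σ.
Subtracting: σ = (22 − 14)/(1.405 − (-0.9945)) = 3.334.
Then μ = 14 − (-0.9945)·3.334 = 17.316.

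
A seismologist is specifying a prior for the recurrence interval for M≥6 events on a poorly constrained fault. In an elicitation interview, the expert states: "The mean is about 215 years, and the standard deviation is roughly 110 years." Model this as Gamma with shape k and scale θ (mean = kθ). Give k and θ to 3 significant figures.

For Gamma(k, scale θ): mean = kθ, variance = kθ², so CV = 1/√k.
CV = SD/mean = 110/215 = 0.5116, hence k = 1/CV² = 3.82.
Then θ = mean/k = 215/3.82 = 56.3.

k ≈ 3.82, θ ≈ 56.3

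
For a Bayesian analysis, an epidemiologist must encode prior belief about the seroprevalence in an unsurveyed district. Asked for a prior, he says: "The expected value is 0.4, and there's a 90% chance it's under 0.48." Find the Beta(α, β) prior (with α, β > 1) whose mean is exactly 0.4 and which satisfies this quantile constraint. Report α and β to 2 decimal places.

α ≈ 24.92, β ≈ 37.38

With mean 0.4 fixed, write α = 0.4s, β = 0.6s where s = α+β.
Need P(θ < 0.48) = 0.9 under Beta(0.4s, 0.6s). Normal approximation: (q−m)/√(m(1−m)/s) ≈ z_{0.9} = 1.28, so s ≈ 0.4·0.6·(1.28)²/(0.48−0.4)² = 61.6.
At s = 61.6: P(θ<0.48) ≈ 0.899. Adjusting to match 0.9 gives s ≈ 62.31.
So α = 0.4·62.31 ≈ 24.92, β = 0.6·62.31 ≈ 37.38.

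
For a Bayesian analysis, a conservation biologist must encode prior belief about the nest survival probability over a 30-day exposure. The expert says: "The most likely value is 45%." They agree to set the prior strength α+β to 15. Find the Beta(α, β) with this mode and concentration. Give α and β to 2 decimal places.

α = 6.85, β = 8.15

For α,β > 1 the Beta mode is (α−1)/(α+β−2). With α+β = 15, the mode is (α−1)/13.
Set (α−1)/13 = 0.45 → α = 1 + 0.45·13 = 6.85.
β = 15 − α = 8.15.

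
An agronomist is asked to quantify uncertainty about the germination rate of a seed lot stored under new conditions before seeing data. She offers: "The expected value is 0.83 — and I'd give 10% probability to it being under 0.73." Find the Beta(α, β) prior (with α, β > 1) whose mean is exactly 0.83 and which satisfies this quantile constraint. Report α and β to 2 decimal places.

α ≈ 20.67, β ≈ 4.23

With mean 0.83 fixed, write α = 0.83s, β = 0.17s where s = α+β.
Need P(θ < 0.73) = 0.1 under Beta(0.83s, 0.17s). Normal approximation: (q−m)/√(m(1−m)/s) ≈ z_{0.1} = -1.28, so s ≈ 0.83·0.17·(-1.28)²/(0.73−0.83)² = 23.2.
At s = 23.2: P(θ<0.73) ≈ 0.107. Adjusting to match 0.1 gives s ≈ 24.91.
So α = 0.83·24.91 ≈ 20.67, β = 0.17·24.91 ≈ 4.23.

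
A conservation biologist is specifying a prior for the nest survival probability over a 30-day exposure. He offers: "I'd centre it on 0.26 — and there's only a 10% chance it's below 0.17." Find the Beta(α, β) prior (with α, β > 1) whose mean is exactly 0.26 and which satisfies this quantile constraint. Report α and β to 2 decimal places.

With mean 0.26 fixed, write α = 0.26s, β = 0.74s where s = α+β.
Need P(θ < 0.17) = 0.1 under Beta(0.26s, 0.74s). Normal approximation: (q−m)/√(m(1−m)/s) ≈ z_{0.1} = -1.28, so s ≈ 0.26·0.74·(-1.28)²/(0.17−0.26)² = 39.0.
At s = 39.0: P(θ<0.17) ≈ 0.090. Adjusting to match 0.1 gives s ≈ 35.85.
So α = 0.26·35.85 ≈ 9.32, β = 0.74·35.85 ≈ 26.53.

α ≈ 9.32, β ≈ 26.53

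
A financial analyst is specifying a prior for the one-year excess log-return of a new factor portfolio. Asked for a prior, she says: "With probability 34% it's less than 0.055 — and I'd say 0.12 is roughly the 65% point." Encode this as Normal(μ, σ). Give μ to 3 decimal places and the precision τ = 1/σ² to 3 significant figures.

μ = 0.089, τ = 151

For Normal(μ,σ), the p-quantile is μ + z_p·σ. Here z_{0.34} = -0.4125, z_{0.65} = 0.3853.
So 0.055 = μ − 0.4125σ and 0.12 = μ + 0.3853σ.
Subtracting: σ = (0.12 − 0.055)/(0.3853 − (-0.4125)) = 0.081.
Then μ = 0.055 − (-0.4125)·0.081 = 0.089.
Precision τ = 1/σ² = 1/0.08148² = 151.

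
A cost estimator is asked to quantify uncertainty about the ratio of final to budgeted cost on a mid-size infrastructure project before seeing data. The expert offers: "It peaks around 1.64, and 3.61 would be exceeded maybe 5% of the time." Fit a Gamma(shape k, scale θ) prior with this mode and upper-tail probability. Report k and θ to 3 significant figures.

Gamma(k,θ) with k>1 has mode (k−1)θ, so θ = 1.64/(k−1).
Need P(X < 3.61) = 0.95 with θ tied to k this way. Start at k = 2, θ = 1.64: P(X<3.61) ≈ 0.646.
Too low — raise k to concentrate. Iterating converges to k ≈ 5.42.
Then θ = 1.64/(5.42−1) ≈ 0.371.

k ≈ 5.42, θ ≈ 0.371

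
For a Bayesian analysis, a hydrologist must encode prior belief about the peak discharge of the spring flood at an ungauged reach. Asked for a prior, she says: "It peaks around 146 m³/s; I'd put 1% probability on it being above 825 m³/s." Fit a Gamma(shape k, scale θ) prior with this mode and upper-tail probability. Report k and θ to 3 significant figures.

Gamma(k,θ) with k>1 has mode (k−1)θ, so θ = 146/(k−1).
Need P(X < 825) = 0.99 with θ tied to k this way. Start at k = 2, θ = 146: P(X<825) ≈ 0.977.
Too low — raise k to concentrate. Iterating converges to k ≈ 2.26.
Then θ = 146/(2.26−1) ≈ 116.

k ≈ 2.26, θ ≈ 116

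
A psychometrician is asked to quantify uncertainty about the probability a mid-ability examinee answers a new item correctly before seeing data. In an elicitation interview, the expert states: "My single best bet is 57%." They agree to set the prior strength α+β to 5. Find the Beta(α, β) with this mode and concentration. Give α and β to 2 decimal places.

α = 2.71, β = 2.29

For α,β > 1 the Beta mode is (α−1)/(α+β−2). With α+β = 5, the mode is (α−1)/3.
Set (α−1)/3 = 0.57 → α = 1 + 0.57·3 = 2.71.
β = 5 − α = 2.29.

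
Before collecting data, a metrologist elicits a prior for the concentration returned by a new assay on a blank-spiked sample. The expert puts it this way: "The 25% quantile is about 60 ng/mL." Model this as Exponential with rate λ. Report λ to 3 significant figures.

P(T < 60.0) = 1 − e^(−λ·60.0) = 0.25, so λ = −ln(1−0.25)/60.0 = −ln(0.75)/60.0 = 0.00479.

λ ≈ 0.00479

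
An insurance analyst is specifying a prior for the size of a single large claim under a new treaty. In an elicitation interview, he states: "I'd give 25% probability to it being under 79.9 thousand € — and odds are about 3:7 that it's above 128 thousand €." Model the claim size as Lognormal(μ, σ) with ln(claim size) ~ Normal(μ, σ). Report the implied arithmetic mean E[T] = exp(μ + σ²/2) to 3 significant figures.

E[T] ≈ 113 thousand €

If T ~ Lognormal(μ,σ) then ln T ~ Normal(μ,σ), so the p-quantile of ln T is μ + z_p·σ.
ln(79.9) = 4.381 and ln(128) = 4.852; z_{0.25} = -0.6745, z_{0.7} = 0.5244.
σ = (4.852 − 4.381)/(0.5244 − (-0.6745)) = 0.393.
μ = 4.381 − (-0.6745)·0.393 = 4.646.
E[T] = exp(μ + σ²/2) = exp(4.646 + 0.0773) = 113 thousand €.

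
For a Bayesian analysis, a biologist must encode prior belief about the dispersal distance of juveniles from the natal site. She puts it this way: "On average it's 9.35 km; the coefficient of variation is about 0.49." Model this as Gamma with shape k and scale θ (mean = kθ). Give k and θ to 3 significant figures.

For Gamma(k, scale θ): mean = kθ, variance = kθ², so CV = 1/√k.
CV = 0.49, hence k = 1/CV² = 4.16.
Then θ = mean/k = 9.35/4.16 = 2.24.

k ≈ 4.16, θ ≈ 2.24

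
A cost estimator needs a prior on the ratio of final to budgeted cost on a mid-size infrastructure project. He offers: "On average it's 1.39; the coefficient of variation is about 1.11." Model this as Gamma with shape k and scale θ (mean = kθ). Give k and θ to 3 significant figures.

For Gamma(k, scale θ): mean = kθ, variance = kθ², so CV = 1/√k.
CV = 1.11, hence k = 1/CV² = 0.812.
Then θ = mean/k = 1.39/0.812 = 1.71.

k ≈ 0.812, θ ≈ 1.71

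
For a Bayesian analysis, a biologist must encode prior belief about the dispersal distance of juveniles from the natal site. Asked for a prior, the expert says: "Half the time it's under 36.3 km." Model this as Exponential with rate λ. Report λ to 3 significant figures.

λ ≈ 0.0191

Exponential median = ln 2 / λ, so λ = ln 2 / 36.3 = 0.0191.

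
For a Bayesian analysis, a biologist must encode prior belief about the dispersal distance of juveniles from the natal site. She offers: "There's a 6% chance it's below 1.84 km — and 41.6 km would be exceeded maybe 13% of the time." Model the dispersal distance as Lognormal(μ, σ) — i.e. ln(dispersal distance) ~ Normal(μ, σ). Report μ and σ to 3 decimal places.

If T ~ Lognormal(μ,σ) then ln T ~ Normal(μ,σ), so the p-quantile of ln T is μ + z_p·σ.
ln(1.84) = 0.6098 and ln(41.6) = 3.728; z_{0.06} = -1.555, z_{0.87} = 1.126.
σ = (3.728 − 0.6098)/(1.126 − (-1.555)) = 1.163.
μ = 0.6098 − (-1.555)·1.163 = 2.418.

μ ≈ 2.418, σ ≈ 1.163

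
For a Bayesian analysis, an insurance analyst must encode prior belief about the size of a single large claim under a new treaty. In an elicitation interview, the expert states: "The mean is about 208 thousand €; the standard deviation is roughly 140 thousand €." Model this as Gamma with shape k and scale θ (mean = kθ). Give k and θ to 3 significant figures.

For Gamma(k, scale θ): mean = kθ, variance = kθ², so CV = 1/√k.
CV = SD/mean = 140/208 = 0.6731, hence k = 1/CV² = 2.21.
Then θ = mean/k = 208/2.21 = 94.2.

k ≈ 2.21, θ ≈ 94.2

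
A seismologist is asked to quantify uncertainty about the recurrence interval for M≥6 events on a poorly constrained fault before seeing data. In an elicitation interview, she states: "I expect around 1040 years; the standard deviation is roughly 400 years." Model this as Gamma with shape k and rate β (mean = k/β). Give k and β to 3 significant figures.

For Gamma(k, rate β): mean = k/β, variance = k/β², so CV = 1/√k.
CV = SD/mean = 400/1040 = 0.3846, hence k = 1/CV² = 6.76.
Then β = k/mean = 6.76/1040 = 0.0065.

k ≈ 6.76, β ≈ 0.0065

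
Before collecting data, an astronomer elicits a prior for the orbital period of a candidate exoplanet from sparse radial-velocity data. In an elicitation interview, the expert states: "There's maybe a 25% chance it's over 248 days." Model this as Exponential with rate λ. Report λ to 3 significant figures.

P(T > 248.0) = e^(−λ·248.0) = 0.25, so λ = −ln(0.25)/248.0 = 0.00559.

λ ≈ 0.00559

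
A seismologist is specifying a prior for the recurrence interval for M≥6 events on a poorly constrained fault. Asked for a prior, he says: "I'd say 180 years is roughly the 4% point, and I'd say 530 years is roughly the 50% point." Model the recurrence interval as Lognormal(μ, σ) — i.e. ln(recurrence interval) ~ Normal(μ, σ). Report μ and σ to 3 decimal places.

If T ~ Lognormal(μ,σ) then ln T ~ Normal(μ,σ), so the p-quantile of ln T is μ + z_p·σ.
ln(180) = 5.193 and ln(530) = 6.273; z_{0.04} = -1.751, z_{0.5} = 0.
σ = (6.273 − 5.193)/(0 − (-1.751)) = 0.617.
μ = 5.193 − (-1.751)·0.617 = 6.273.

μ ≈ 6.273, σ ≈ 0.617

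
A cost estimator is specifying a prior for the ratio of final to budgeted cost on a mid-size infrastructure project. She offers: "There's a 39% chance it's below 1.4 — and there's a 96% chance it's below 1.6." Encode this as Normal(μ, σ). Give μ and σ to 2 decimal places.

The p-quantile of Normal(μ,σ) is μ + z_p·σ, with z_{0.39} = -0.2793 and z_{0.96} = 1.751.
Eliminate σ: μ = (z₂·x₁ − z₁·x₂)/(z₂ − z₁) = (1.751·1.4 − (-0.2793)·1.6)/2.03 = 1.43.
Then σ = (x₂ − x₁)/(z₂ − z₁) = (1.6 − 1.4)/2.03 = 0.10.

μ = 1.43, σ = 0.10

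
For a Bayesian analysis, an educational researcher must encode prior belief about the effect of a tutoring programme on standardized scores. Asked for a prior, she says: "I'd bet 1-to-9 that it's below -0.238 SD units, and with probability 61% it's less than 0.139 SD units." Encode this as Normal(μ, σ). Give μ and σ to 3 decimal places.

μ = 0.072, σ = 0.242

The p-quantile of Normal(μ,σ) is μ + z_p·σ, with z_{0.1} = -1.282 and z_{0.61} = 0.2793.
Eliminate σ: μ = (z₂·x₁ − z₁·x₂)/(z₂ − z₁) = (0.2793·-0.238 − (-1.282)·0.139)/1.561 = 0.072.
Then σ = (x₂ − x₁)/(z₂ − z₁) = (0.139 − -0.238)/1.561 = 0.242.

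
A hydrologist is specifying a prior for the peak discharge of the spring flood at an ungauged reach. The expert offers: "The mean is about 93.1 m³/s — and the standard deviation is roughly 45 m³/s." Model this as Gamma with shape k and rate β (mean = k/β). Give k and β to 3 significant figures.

k ≈ 4.28, β ≈ 0.046

For Gamma(k, rate β): mean = k/β, variance = k/β², so CV = 1/√k.
CV = SD/mean = 45/93.1 = 0.4834, hence k = 1/CV² = 4.28.
Then β = k/mean = 4.28/93.1 = 0.046.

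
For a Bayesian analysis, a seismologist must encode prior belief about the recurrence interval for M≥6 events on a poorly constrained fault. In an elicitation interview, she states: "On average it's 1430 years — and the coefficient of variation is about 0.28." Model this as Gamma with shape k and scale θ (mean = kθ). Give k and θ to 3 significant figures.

k ≈ 12.8, θ ≈ 112

For Gamma(k, scale θ): mean = kθ, variance = kθ², so CV = 1/√k.
CV = 0.28, hence k = 1/CV² = 12.8.
Then θ = mean/k = 1430/12.8 = 112.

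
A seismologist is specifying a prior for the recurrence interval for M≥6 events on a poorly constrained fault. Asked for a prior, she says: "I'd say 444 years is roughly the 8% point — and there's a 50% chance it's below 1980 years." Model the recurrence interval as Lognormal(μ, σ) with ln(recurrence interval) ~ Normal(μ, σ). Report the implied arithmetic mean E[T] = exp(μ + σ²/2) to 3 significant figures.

If T ~ Lognormal(μ,σ) then ln T ~ Normal(μ,σ), so the p-quantile of ln T is μ + z_p·σ.
ln(444) = 6.096 and ln(1980) = 7.591; z_{0.08} = -1.405, z_{0.5} = 0.
σ = (7.591 − 6.096)/(0 − (-1.405)) = 1.064.
μ = 6.096 − (-1.405)·1.064 = 7.591.
E[T] = exp(μ + σ²/2) = exp(7.591 + 0.5661) = 3490 years.

E[T] ≈ 3490 years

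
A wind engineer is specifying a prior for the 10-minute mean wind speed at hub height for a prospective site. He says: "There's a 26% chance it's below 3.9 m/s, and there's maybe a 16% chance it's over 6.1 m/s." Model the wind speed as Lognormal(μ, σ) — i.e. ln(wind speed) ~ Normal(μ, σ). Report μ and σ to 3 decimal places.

μ ≈ 1.537, σ ≈ 0.273

If T ~ Lognormal(μ,σ) then ln T ~ Normal(μ,σ), so the p-quantile of ln T is μ + z_p·σ.
ln(3.9) = 1.361 and ln(6.1) = 1.808; z_{0.26} = -0.6433, z_{0.84} = 0.9945.
σ = (1.808 − 1.361)/(0.9945 − (-0.6433)) = 0.273.
μ = 1.361 − (-0.6433)·0.273 = 1.537.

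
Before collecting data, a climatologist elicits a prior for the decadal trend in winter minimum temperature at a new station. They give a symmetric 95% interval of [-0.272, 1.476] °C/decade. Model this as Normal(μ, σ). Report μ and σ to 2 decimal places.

A symmetric 95% interval runs μ ± z·σ with z = 1.96.
Half-width = 0.874, so σ = 0.874/1.96 = 0.45.
μ is the interval midpoint, 0.60.

μ = 0.60, σ = 0.45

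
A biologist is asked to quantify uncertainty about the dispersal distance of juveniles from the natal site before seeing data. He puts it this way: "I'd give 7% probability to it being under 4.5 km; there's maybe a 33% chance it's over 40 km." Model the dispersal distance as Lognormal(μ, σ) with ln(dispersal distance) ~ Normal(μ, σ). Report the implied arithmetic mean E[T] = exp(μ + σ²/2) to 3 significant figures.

If T ~ Lognormal(μ,σ) then ln T ~ Normal(μ,σ), so the p-quantile of ln T is μ + z_p·σ.
ln(4.5) = 1.504 and ln(40) = 3.689; z_{0.07} = -1.476, z_{0.67} = 0.4399.
σ = (3.689 − 1.504)/(0.4399 − (-1.476)) = 1.140.
μ = 1.504 − (-1.476)·1.140 = 3.187.
E[T] = exp(μ + σ²/2) = exp(3.187 + 0.6503) = 46.4 km.

E[T] ≈ 46.4 km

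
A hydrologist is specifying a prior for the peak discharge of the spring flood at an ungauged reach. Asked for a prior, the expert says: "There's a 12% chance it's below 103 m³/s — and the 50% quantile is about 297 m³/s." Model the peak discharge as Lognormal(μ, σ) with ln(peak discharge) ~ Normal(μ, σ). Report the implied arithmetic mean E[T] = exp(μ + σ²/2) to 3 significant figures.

If T ~ Lognormal(μ,σ) then ln T ~ Normal(μ,σ), so the p-quantile of ln T is μ + z_p·σ.
ln(103) = 4.635 and ln(297) = 5.694; z_{0.12} = -1.175, z_{0.5} = 0.
σ = (5.694 − 4.635)/(0 − (-1.175)) = 0.901.
μ = 4.635 − (-1.175)·0.901 = 5.694.
E[T] = exp(μ + σ²/2) = exp(5.694 + 0.4062) = 446 m³/s.

E[T] ≈ 446 m³/s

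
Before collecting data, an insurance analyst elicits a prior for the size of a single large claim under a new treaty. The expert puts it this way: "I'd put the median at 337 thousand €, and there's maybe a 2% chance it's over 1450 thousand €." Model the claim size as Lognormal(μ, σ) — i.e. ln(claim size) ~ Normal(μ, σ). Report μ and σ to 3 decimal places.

If T ~ Lognormal(μ,σ) then ln T ~ Normal(μ,σ), so the p-quantile of ln T is μ + z_p·σ.
ln(337) = 5.82 and ln(1450) = 7.279; z_{0.5} = 0, z_{0.98} = 2.054.
σ = (7.279 − 5.82)/(2.054 − (0)) = 0.711.
μ = 5.82 − (0)·0.711 = 5.820.

μ ≈ 5.820, σ ≈ 0.711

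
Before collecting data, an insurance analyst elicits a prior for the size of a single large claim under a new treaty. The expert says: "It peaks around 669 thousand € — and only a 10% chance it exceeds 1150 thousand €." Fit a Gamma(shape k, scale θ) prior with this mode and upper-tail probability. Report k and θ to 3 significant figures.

k ≈ 7.46, θ ≈ 104

Gamma(k,θ) with k>1 has mode (k−1)θ, so θ = 669/(k−1).
Need P(X < 1150) = 0.9 with θ tied to k this way. Start at k = 2, θ = 669: P(X<1150) ≈ 0.513.
Too low — raise k to concentrate. Iterating converges to k ≈ 7.46.
Then θ = 669/(7.46−1) ≈ 104.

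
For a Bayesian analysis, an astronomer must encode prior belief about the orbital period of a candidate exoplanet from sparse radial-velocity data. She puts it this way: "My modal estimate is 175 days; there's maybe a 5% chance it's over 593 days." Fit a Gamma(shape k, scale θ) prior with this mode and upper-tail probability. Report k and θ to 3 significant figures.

k ≈ 2.74, θ ≈ 100

Gamma(k,θ) with k>1 has mode (k−1)θ, so θ = 175/(k−1).
Need P(X < 593) = 0.95 with θ tied to k this way. Start at k = 2, θ = 175: P(X<593) ≈ 0.852.
Too low — raise k to concentrate. Iterating converges to k ≈ 2.74.
Then θ = 175/(2.74−1) ≈ 100.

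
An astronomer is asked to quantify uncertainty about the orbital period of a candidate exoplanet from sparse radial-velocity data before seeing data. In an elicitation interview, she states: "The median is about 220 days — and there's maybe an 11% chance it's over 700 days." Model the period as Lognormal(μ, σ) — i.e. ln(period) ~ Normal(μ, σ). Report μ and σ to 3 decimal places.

μ ≈ 5.394, σ ≈ 0.944

If T ~ Lognormal(μ,σ) then ln T ~ Normal(μ,σ), so the p-quantile of ln T is μ + z_p·σ.
ln(220) = 5.394 and ln(700) = 6.551; z_{0.5} = 0, z_{0.89} = 1.227.
σ = (6.551 − 5.394)/(1.227 − (0)) = 0.944.
μ = 5.394 − (0)·0.944 = 5.394.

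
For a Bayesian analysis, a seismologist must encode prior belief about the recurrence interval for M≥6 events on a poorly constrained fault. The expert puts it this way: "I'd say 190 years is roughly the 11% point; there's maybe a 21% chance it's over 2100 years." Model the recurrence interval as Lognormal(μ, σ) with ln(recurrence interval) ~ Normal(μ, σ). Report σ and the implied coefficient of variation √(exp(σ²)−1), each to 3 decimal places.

σ ≈ 1.182, CV ≈ 1.744

If T ~ Lognormal(μ,σ) then ln T ~ Normal(μ,σ), so the p-quantile of ln T is μ + z_p·σ.
ln(190) = 5.247 and ln(2100) = 7.65; z_{0.11} = -1.227, z_{0.79} = 0.8064.
σ = (7.65 − 5.247)/(0.8064 − (-1.227)) = 1.182.
μ = 5.247 − (-1.227)·1.182 = 6.697.
CV = √(exp(σ²)−1) = √(exp(1.3968)−1) = 1.744.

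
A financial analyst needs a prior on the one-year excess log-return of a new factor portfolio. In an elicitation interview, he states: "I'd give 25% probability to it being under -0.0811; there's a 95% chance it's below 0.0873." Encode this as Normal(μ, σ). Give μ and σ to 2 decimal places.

For Normal(μ,σ), the p-quantile is μ + z_p·σ. Here z_{0.25} = -0.6745, z_{0.95} = 1.645.
So -0.0811 = μ − 0.6745σ and 0.0873 = μ + 1.645σ.
Subtracting: σ = (0.0873 − -0.0811)/(1.645 − (-0.6745)) = 0.07.
Then μ = -0.0811 − (-0.6745)·0.07 = -0.03.

μ = -0.03, σ = 0.07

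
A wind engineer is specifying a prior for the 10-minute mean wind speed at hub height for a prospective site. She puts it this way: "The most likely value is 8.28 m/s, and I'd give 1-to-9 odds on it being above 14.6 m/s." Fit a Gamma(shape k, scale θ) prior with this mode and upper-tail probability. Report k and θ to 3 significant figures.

Gamma(k,θ) with k>1 has mode (k−1)θ, so θ = 8.28/(k−1).
Need P(X < 14.6) = 0.9 with θ tied to k this way. Start at k = 2, θ = 8.28: P(X<14.6) ≈ 0.526.
Too low — raise k to concentrate. Iterating converges to k ≈ 6.91.
Then θ = 8.28/(6.91−1) ≈ 1.4.

k ≈ 6.91, θ ≈ 1.4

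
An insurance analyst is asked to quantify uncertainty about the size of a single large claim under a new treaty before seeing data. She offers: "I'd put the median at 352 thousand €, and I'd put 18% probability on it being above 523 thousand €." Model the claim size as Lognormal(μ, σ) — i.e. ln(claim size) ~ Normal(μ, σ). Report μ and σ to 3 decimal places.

μ ≈ 5.864, σ ≈ 0.433

If T ~ Lognormal(μ,σ) then ln T ~ Normal(μ,σ), so the p-quantile of ln T is μ + z_p·σ.
ln(352) = 5.864 and ln(523) = 6.26; z_{0.5} = 0, z_{0.82} = 0.9154.
σ = (6.26 − 5.864)/(0.9154 − (0)) = 0.433.
μ = 5.864 − (0)·0.433 = 5.864.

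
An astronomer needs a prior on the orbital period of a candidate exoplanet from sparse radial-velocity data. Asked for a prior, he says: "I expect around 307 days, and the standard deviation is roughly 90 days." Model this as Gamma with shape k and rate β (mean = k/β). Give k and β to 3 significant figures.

For Gamma(k, rate β): mean = k/β, variance = k/β², so CV = 1/√k.
CV = SD/mean = 90/307 = 0.2932, hence k = 1/CV² = 11.6.
Then β = k/mean = 11.6/307 = 0.0379.

k ≈ 11.6, β ≈ 0.0379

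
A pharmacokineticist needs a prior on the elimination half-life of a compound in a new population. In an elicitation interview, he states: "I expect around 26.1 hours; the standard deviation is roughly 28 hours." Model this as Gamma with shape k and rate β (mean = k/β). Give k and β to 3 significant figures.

For Gamma(k, rate β): mean = k/β, variance = k/β², so CV = 1/√k.
CV = SD/mean = 28/26.1 = 1.073, hence k = 1/CV² = 0.869.
Then β = k/mean = 0.869/26.1 = 0.0333.

k ≈ 0.869, β ≈ 0.0333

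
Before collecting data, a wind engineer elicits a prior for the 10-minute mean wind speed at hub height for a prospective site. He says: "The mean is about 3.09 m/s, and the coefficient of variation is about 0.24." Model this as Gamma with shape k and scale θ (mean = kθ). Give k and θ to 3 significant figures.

k ≈ 17.4, θ ≈ 0.178

For Gamma(k, scale θ): mean = kθ, variance = kθ², so CV = 1/√k.
CV = 0.24, hence k = 1/CV² = 17.4.
Then θ = mean/k = 3.09/17.4 = 0.178.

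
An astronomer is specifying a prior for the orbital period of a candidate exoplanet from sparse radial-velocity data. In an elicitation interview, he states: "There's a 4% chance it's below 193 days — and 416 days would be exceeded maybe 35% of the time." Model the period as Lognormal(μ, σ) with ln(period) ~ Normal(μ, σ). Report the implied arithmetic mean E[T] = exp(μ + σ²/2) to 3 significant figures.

E[T] ≈ 386 days

If T ~ Lognormal(μ,σ) then ln T ~ Normal(μ,σ), so the p-quantile of ln T is μ + z_p·σ.
ln(193) = 5.263 and ln(416) = 6.031; z_{0.04} = -1.751, z_{0.65} = 0.3853.
σ = (6.031 − 5.263)/(0.3853 − (-1.751)) = 0.360.
μ = 5.263 − (-1.751)·0.360 = 5.892.
E[T] = exp(μ + σ²/2) = exp(5.892 + 0.0646) = 386 days.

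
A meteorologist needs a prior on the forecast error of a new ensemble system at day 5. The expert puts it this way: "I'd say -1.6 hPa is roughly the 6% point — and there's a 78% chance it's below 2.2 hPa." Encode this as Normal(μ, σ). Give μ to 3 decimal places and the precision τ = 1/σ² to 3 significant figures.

μ = 0.939, τ = 0.375

For Normal(μ,σ), the p-quantile is μ + z_p·σ. Here z_{0.06} = -1.555, z_{0.78} = 0.7722.
So -1.6 = μ − 1.555σ and 2.2 = μ + 0.7722σ.
Subtracting: σ = (2.2 − -1.6)/(0.7722 − (-1.555)) = 1.633.
Then μ = -1.6 − (-1.555)·1.633 = 0.939.
Precision τ = 1/σ² = 1/1.633² = 0.375.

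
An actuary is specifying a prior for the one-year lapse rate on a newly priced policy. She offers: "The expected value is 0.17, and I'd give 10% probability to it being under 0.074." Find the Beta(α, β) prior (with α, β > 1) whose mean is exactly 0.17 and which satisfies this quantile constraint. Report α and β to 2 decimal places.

α ≈ 3.46, β ≈ 16.89

With mean 0.17 fixed, write α = 0.17s, β = 0.83s where s = α+β.
Need P(θ < 0.074) = 0.1 under Beta(0.17s, 0.83s). Normal approximation: (q−m)/√(m(1−m)/s) ≈ z_{0.1} = -1.28, so s ≈ 0.17·0.83·(-1.28)²/(0.074−0.17)² = 25.1.
At s = 25.1: P(θ<0.074) ≈ 0.073. Adjusting to match 0.1 gives s ≈ 20.35.
So α = 0.17·20.35 ≈ 3.46, β = 0.83·20.35 ≈ 16.89.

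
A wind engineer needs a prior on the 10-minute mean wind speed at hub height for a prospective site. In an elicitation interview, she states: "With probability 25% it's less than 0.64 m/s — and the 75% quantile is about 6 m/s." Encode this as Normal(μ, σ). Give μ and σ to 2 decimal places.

μ = 3.32, σ = 3.97

For Normal(μ,σ), the p-quantile is μ + z_p·σ. Here z_{0.25} = -0.6745, z_{0.75} = 0.6745.
So 0.64 = μ − 0.6745σ and 6 = μ + 0.6745σ.
Subtracting: σ = (6 − 0.64)/(0.6745 − (-0.6745)) = 3.97.
Then μ = 0.64 − (-0.6745)·3.97 = 3.32.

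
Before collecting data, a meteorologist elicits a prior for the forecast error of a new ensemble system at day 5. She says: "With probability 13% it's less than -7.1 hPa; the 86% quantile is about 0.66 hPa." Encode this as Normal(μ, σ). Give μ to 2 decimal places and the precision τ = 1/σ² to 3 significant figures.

μ = -3.14, τ = 0.0809

For Normal(μ,σ), the p-quantile is μ + z_p·σ. Here z_{0.13} = -1.126, z_{0.86} = 1.08.
So -7.1 = μ − 1.126σ and 0.66 = μ + 1.08σ.
Subtracting: σ = (0.66 − -7.1)/(1.08 − (-1.126)) = 3.52.
Then μ = -7.1 − (-1.126)·3.52 = -3.14.
Precision τ = 1/σ² = 1/3.517² = 0.0809.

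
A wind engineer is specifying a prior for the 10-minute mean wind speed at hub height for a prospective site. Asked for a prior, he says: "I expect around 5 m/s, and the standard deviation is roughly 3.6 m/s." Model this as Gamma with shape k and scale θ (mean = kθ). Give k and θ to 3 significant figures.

For Gamma(k, scale θ): mean = kθ, variance = kθ², so CV = 1/√k.
CV = SD/mean = 3.6/5 = 0.72, hence k = 1/CV² = 1.93.
Then θ = mean/k = 5/1.93 = 2.59.

k ≈ 1.93, θ ≈ 2.59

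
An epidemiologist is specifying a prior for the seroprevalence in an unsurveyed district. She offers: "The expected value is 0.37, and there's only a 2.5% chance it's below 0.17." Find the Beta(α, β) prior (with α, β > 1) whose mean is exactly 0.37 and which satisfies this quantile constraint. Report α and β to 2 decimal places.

α ≈ 6.68, β ≈ 11.38

With mean 0.37 fixed, write α = 0.37s, β = 0.63s where s = α+β.
Need P(θ < 0.17) = 0.025 under Beta(0.37s, 0.63s). Normal approximation: (q−m)/√(m(1−m)/s) ≈ z_{0.025} = -1.96, so s ≈ 0.37·0.63·(-1.96)²/(0.17−0.37)² = 22.4.
At s = 22.4: P(θ<0.17) ≈ 0.014. Adjusting to match 0.025 gives s ≈ 18.07.
So α = 0.37·18.07 ≈ 6.68, β = 0.63·18.07 ≈ 11.38.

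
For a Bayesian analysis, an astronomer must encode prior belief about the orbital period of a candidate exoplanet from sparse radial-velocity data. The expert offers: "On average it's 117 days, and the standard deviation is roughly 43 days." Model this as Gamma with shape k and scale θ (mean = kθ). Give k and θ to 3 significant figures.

For Gamma(k, scale θ): mean = kθ, variance = kθ², so CV = 1/√k.
CV = SD/mean = 43/117 = 0.3675, hence k = 1/CV² = 7.4.
Then θ = mean/k = 117/7.4 = 15.8.

k ≈ 7.4, θ ≈ 15.8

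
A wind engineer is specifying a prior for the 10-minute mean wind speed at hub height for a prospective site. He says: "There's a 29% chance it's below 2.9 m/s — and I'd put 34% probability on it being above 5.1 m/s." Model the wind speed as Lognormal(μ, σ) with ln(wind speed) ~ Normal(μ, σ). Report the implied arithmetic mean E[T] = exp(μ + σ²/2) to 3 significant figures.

If T ~ Lognormal(μ,σ) then ln T ~ Normal(μ,σ), so the p-quantile of ln T is μ + z_p·σ.
ln(2.9) = 1.065 and ln(5.1) = 1.629; z_{0.29} = -0.5534, z_{0.66} = 0.4125.
σ = (1.629 − 1.065)/(0.4125 − (-0.5534)) = 0.584.
μ = 1.065 − (-0.5534)·0.584 = 1.388.
E[T] = exp(μ + σ²/2) = exp(1.388 + 0.1708) = 4.75 m/s.

E[T] ≈ 4.75 m/s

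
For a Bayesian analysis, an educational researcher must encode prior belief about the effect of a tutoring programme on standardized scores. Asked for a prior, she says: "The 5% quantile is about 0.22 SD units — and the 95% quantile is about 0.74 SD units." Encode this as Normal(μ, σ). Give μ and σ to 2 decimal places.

μ = 0.48, σ = 0.16

The p-quantile of Normal(μ,σ) is μ + z_p·σ, with z_{0.05} = -1.645 and z_{0.95} = 1.645.
Eliminate σ: μ = (z₂·x₁ − z₁·x₂)/(z₂ − z₁) = (1.645·0.22 − (-1.645)·0.74)/3.29 = 0.48.
Then σ = (x₂ − x₁)/(z₂ − z₁) = (0.74 − 0.22)/3.29 = 0.16.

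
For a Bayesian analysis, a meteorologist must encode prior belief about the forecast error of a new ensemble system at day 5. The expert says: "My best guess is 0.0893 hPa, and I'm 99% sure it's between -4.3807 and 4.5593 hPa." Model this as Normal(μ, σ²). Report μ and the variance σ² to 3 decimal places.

A symmetric 99% interval runs μ ± z·σ with z = 2.576.
Half-width = 4.47, so σ = 4.47/2.576 = 1.7354 and σ² = 3.011.
μ is the stated best guess, 0.089.

μ = 0.089, σ² = 3.011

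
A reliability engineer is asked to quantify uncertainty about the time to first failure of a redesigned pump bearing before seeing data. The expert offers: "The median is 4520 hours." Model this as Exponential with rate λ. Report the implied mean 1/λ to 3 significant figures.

mean ≈ 6520 hours

Exponential median = ln 2 / λ, so λ = ln 2 / 4520.0 = 0.000153.
Mean = 1/λ = 6520 hours.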